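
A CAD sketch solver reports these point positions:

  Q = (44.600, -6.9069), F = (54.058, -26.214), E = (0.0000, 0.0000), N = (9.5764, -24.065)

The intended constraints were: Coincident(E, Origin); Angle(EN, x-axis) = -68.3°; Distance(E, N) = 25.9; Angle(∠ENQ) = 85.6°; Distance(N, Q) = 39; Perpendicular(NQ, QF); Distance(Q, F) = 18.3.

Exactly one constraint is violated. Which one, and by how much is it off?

Distance(Q, F) = 18.3 — off by 3.20.

E = (0.00, 0.00) ✓; EN at -68.30° ✓; |EN| = 25.90 ✓; ∠ENQ = 85.60° ✓; |NQ| = 39.00 ✓; ∠(NQ, QF) = 90.00° ✓; |QF| = 21.50 ✗.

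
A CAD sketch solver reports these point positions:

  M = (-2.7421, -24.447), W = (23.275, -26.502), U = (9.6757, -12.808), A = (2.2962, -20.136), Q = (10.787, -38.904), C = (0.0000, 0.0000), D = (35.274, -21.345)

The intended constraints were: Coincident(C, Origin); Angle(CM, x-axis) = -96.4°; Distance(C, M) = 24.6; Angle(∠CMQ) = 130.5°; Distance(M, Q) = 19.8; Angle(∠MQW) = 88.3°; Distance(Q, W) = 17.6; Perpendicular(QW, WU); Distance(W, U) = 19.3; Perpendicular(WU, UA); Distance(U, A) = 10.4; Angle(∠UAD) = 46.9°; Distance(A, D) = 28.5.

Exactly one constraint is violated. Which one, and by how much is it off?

Distance(A, D) = 28.5 — off by 4.50.

C = (0.00, 0.00) ✓; CM at -96.40° ✓; |CM| = 24.60 ✓; ∠CMQ = 130.5° ✓; |MQ| = 19.80 ✓; ∠MQW = 88.30° ✓; |QW| = 17.60 ✓; ∠(QW, WU) = 90.00° ✓; |WU| = 19.30 ✓; ∠(WU, UA) = 90.00° ✓; |UA| = 10.40 ✓; ∠UAD = 46.90° ✓; |AD| = 33.00 ✗.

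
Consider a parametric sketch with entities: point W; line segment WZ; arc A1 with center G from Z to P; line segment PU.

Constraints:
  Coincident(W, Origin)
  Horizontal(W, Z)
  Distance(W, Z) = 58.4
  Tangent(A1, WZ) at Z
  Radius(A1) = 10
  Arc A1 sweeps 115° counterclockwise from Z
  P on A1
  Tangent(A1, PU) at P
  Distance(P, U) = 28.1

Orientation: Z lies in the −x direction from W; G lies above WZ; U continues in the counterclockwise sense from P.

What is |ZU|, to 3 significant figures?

39.8

W is at the origin; WZ is horizontal with |WZ| = 58.4 and Z on the −x side, so Z = (-58.4, 0.00). Tangency of A1 to WZ means the radius GZ is perpendicular to WZ, so G = Z + (0, 10) = (-58.4, 10.0). On A1, Z sits at bearing -90° from G; a 115° counterclockwise sweep puts P at bearing 25°, so P = G + 10.0·(cos 25°, sin 25°) = (-49.3, 14.2). The tangent condition forces GP to be normal to PU, so PU runs along (−sin 25°, cos 25°); with |PU| = 28.1, U = (-61.2, 39.7). Then |ZU| = |U − Z| = 39.8.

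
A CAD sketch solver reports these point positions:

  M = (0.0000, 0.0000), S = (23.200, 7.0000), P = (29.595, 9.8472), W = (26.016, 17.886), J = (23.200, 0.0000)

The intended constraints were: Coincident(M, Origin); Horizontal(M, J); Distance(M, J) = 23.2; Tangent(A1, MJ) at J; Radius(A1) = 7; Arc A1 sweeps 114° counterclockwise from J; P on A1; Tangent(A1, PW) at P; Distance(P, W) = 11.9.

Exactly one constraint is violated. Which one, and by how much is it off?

Distance(P, W) = 11.9 — off by 3.10.

M = (0.00, 0.00) ✓; M.y = 0.00, J.y = 0.00 ✓; |MJ| = 23.20 ✓; ∠(SJ, JM) = 90.00° ✓; |SJ| = 7.000 ✓; bearing(S→P) − bearing(S→J) = 114.0° ✓; |SP| = 7.000 ✓; ∠(SP, PW) = 90.00° ✓; |PW| = 8.800 ✗.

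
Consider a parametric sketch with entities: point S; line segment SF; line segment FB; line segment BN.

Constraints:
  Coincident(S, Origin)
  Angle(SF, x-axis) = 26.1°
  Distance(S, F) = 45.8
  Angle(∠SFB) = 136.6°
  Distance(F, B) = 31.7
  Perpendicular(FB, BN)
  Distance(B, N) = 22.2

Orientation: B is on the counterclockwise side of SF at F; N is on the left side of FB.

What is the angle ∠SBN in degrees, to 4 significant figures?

64.16°

S is at the origin; SF runs at 26.1° with length 45.8, so F = 45.8·(cos 26.1°, sin 26.1°) = (41.13, 20.15). ∠SFB = 136.6°, so FB runs at 26.1° + (180° − 136.6°) = 69.50° from the x-axis; with |FB| = 31.7, B = F + 31.7·(cos 69.50°, sin 69.50°) = (52.23, 49.84). FB ⟂ BN; with |BN| = 22.2 on the left of FB, N = B + 22.2·(-0.9367, 0.3502) = (31.44, 57.62). Then cos ∠SBN = BS·BN / (|BS||BN|), giving 64.16°.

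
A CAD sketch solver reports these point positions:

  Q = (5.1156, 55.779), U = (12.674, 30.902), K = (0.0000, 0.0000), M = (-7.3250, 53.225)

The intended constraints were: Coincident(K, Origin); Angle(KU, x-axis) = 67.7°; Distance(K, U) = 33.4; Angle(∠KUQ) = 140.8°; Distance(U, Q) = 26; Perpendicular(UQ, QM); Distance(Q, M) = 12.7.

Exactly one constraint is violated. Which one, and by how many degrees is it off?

Perpendicular(UQ, QM) — off by 5.30°.

K = (0.00, 0.00) ✓; KU at 67.70° ✓; |KU| = 33.40 ✓; ∠KUQ = 140.8° ✓; |UQ| = 26.00 ✓; ∠(UQ, QM) = 84.70° ✗; |QM| = 12.70 ✓.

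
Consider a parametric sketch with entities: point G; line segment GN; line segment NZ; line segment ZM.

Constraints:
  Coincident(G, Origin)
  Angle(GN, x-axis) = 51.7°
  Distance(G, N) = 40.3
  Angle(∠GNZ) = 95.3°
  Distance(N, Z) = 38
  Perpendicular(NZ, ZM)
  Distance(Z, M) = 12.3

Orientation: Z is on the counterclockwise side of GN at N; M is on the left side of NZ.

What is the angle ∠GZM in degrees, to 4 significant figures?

46.12°

G is at the origin; GN runs at 51.7° with length 40.3, so N = 40.3·(cos 51.7°, sin 51.7°) = (24.98, 31.63). ∠GNZ = 95.3°, so NZ runs at 51.7° + (180° − 95.3°) = 136.4° from the x-axis; with |NZ| = 38.0, Z = N + 38.0·(cos 136.4°, sin 136.4°) = (-2.541, 57.83). NZ ⟂ ZM; with |ZM| = 12.3 on the left of NZ, M = Z + 12.3·(-0.6896, -0.7242) = (-11.02, 48.92). Then cos ∠GZM = ZG·ZM / (|ZG||ZM|), giving 46.12°.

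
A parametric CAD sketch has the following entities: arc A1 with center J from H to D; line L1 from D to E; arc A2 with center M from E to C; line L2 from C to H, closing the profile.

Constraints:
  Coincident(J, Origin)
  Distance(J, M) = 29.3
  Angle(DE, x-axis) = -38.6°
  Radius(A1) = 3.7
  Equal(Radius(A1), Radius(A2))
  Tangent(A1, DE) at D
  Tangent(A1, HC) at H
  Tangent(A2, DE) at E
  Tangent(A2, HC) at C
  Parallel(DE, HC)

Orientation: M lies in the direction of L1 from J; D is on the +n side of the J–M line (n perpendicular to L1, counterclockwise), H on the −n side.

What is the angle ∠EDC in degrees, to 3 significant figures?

14.2°

The slot axis is L1's direction at -38.6°, so u = (cos -38.6°, sin -38.6°) = (0.782, -0.624) and n = (−sin -38.6°, cos -38.6°) = (0.624, 0.782). J is at the origin and M lies 29.3 along u from J, so M = 29.3·u = (22.9, -18.3). Tangency of A1 to both parallel lines with radius 3.7 puts D and H at J ± 3.7·n: D = (2.31, 2.89), H = (-2.31, -2.89). Equal radii place E and C the same way about M: E = M + 3.7·n = (25.2, -15.4), C = M − 3.7·n = (20.6, -21.2). Then cos ∠EDC = DE·DC / (|DE||DC|), giving 14.2°.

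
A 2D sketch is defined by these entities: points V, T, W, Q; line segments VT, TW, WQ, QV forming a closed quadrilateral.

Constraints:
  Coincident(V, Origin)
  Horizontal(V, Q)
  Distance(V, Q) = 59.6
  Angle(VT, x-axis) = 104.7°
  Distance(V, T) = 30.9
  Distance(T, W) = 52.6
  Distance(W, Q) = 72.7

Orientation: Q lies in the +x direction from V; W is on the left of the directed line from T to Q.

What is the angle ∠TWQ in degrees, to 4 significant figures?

70.04°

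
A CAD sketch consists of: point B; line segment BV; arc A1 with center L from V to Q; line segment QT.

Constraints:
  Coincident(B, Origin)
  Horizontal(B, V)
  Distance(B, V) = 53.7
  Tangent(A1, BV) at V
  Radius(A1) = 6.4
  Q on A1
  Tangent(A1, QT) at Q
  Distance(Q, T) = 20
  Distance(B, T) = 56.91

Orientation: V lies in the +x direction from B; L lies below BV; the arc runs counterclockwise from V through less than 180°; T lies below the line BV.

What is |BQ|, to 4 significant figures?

47.91

Checks: ∠(LV, VB) = 90.00° ✓; |LQ| = 6.400 ✓; ∠(LQ, QT) = 90.00° ✓; |QT| = 20.00 ✓; |BT| = 56.91 ✓.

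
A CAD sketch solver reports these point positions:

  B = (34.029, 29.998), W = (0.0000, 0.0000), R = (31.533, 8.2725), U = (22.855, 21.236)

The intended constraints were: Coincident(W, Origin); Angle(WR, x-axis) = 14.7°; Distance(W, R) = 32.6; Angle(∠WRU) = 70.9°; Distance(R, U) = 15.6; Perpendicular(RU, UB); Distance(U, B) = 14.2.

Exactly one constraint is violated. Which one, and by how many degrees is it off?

Perpendicular(RU, UB) — off by 4.30°.

W = (0.00, 0.00) ✓; WR at 14.70° ✓; |WR| = 32.60 ✓; ∠WRU = 70.90° ✓; |RU| = 15.60 ✓; ∠(RU, UB) = 85.70° ✗; |UB| = 14.20 ✓.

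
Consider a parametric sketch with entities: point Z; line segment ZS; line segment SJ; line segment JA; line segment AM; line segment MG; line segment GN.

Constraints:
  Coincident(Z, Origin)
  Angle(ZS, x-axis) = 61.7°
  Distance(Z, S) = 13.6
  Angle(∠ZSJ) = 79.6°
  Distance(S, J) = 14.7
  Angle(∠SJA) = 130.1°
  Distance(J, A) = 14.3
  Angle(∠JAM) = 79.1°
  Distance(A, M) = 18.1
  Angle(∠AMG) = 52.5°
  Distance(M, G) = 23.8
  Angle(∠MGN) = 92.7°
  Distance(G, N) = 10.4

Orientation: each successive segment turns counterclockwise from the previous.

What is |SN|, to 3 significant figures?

22.1

∠AMG = 52.5° gives MG at 80.4° from the x-axis; with |MG| = 23.8, G = (-3.38, 19.1). ∠MGN = 92.7° gives GN at 168° from the x-axis; with |GN| = 10.4, N = (-13.5, 21.3). Then |SN| = |N − S| = 22.1.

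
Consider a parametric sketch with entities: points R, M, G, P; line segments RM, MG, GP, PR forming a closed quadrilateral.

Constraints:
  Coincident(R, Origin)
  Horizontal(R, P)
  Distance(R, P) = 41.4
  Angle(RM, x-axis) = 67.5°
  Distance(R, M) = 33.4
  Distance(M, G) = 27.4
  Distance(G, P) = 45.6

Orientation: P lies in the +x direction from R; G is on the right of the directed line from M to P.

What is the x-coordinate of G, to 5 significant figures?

-3.3592

Checks: |MG| = 27.40 ✓; |GP| = 45.60 ✓.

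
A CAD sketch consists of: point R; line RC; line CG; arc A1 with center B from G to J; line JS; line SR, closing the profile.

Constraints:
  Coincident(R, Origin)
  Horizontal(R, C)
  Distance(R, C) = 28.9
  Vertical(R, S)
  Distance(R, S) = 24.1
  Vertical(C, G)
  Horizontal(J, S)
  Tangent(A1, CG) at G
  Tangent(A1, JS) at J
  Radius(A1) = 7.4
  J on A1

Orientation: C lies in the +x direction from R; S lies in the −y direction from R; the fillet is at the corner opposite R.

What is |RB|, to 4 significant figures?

27.22

R is at the origin; R and C share the same y with |RC| = 28.9 and C on the +x side, so C = (28.90, 0.000). R and S share the same x with |RS| = 24.1 and S on the −y side, so S = (0.000, -24.10). The virtual corner opposite R is at (28.90, -24.10). Since A1 is tangent to CG there, BG ⟂ CG and tangency of A1 to JS means the radius BJ is perpendicular to JS, with radius 7.4, so the center B sits 7.4 in from both sides at B = (21.50, -16.70). Then |RB| = |B − R| = 27.22.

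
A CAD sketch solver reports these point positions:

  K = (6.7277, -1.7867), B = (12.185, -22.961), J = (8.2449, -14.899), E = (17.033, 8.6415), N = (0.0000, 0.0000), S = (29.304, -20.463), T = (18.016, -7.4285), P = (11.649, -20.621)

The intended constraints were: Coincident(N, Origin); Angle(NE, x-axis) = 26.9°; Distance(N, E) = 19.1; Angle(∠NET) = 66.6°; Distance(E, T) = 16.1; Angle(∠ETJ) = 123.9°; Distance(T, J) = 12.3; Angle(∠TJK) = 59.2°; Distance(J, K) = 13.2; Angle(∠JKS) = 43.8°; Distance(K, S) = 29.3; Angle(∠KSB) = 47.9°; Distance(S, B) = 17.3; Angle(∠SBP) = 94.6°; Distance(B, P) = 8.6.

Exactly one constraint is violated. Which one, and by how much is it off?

Distance(B, P) = 8.6 — off by 6.20.

N = (0.00, 0.00) ✓; NE at 26.90° ✓; |NE| = 19.10 ✓; ∠NET = 66.60° ✓; |ET| = 16.10 ✓; ∠ETJ = 123.9° ✓; |TJ| = 12.30 ✓; ∠TJK = 59.20° ✓; |JK| = 13.20 ✓; ∠JKS = 43.80° ✓; |KS| = 29.30 ✓; ∠KSB = 47.90° ✓; |SB| = 17.30 ✓; ∠SBP = 94.60° ✓; |BP| = 2.401 ✗.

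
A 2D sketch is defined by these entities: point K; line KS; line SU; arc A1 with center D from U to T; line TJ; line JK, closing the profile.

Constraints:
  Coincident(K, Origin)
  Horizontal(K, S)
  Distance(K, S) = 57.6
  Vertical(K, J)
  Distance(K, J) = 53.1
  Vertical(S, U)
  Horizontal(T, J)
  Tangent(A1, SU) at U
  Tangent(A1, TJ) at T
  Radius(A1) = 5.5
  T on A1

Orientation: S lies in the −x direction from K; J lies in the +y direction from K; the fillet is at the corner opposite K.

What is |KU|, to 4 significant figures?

74.72

K is at the origin; K and S share the same y with |KS| = 57.6 and S on the −x side, so S = (-57.60, 0.000). K and J share the same x with |KJ| = 53.1 and J on the +y side, so J = (0.000, 53.10). The virtual corner opposite K is at (-57.60, 53.10). Since A1 is tangent to SU there, DU ⟂ SU and the tangent condition forces DT to be normal to TJ, with radius 5.5, so the center D sits 5.5 in from both sides at D = (-52.10, 47.60). That places the tangent points at U = (-57.60, 47.60) on SU and T = (-52.10, 53.10) on TJ. Then |KU| = |U − K| = 74.72.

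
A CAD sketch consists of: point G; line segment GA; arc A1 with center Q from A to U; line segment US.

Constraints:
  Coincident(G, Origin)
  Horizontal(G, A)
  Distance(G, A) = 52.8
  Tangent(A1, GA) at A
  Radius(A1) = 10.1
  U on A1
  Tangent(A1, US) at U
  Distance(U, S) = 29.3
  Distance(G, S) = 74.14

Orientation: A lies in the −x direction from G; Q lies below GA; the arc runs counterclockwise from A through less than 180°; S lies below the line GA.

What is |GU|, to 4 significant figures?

63.71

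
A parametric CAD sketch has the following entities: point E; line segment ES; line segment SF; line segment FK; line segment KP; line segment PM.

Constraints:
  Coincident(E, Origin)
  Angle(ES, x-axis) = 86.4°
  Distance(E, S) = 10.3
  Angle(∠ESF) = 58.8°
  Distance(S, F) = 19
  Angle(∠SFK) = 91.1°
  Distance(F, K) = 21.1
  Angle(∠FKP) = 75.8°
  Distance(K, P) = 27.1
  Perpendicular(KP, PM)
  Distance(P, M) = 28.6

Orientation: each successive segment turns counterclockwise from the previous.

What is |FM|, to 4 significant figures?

23.39

E is at the origin; ES runs at 86.4° with length 10.3, so S = (0.6467, 10.28). ∠ESF = 58.8° gives SF at -152.4° from the x-axis; with |SF| = 19.0, F = (-16.19, 1.477). ∠SFK = 91.1° gives FK at -63.50° from the x-axis; with |FK| = 21.1, K = (-6.776, -17.41). ∠FKP = 75.8° gives KP at 40.70° from the x-axis; with |KP| = 27.1, P = (13.77, 0.2658). KP ⟂ PM, so PM runs at 130.7°; with |PM| = 28.6, M = (-4.881, 21.95). Then |FM| = |M − F| = 23.39.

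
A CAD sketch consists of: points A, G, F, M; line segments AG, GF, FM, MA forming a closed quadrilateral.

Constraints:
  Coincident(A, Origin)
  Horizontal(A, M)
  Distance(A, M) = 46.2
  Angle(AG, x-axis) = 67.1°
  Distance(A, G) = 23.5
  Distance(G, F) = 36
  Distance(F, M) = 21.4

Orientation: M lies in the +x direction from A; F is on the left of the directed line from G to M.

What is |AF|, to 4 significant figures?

49.95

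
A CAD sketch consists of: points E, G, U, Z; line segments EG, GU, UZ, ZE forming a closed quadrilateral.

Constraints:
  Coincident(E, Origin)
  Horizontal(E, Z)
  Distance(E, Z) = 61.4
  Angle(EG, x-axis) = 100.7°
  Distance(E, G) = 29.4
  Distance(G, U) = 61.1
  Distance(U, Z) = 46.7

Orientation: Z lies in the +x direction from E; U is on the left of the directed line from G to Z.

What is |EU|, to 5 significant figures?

70.316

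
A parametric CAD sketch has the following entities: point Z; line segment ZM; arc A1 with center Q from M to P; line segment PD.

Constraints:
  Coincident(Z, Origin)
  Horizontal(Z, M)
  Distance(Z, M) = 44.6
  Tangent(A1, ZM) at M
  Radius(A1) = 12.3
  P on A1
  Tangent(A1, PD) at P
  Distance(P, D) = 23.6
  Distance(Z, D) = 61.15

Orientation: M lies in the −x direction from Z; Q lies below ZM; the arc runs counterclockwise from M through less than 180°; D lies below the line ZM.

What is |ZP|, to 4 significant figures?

58.51

Checks: |ZM| = 44.60 ✓; |QP| = 12.30 ✓; ∠(QP, PD) = 90.00° ✓; |PD| = 23.60 ✓; |ZD| = 61.15 ✓.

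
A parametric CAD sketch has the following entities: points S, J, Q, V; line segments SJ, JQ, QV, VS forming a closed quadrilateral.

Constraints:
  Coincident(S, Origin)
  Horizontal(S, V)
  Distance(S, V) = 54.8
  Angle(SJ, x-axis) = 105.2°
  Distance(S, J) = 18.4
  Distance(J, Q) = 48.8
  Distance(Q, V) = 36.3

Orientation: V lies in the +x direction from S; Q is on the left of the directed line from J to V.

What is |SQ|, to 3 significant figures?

53.3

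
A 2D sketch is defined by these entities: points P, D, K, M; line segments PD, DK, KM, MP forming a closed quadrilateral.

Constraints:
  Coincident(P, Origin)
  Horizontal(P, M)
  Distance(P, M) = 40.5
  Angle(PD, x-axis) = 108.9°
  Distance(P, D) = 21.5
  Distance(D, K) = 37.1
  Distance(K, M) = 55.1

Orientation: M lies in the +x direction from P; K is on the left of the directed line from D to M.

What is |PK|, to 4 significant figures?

51.96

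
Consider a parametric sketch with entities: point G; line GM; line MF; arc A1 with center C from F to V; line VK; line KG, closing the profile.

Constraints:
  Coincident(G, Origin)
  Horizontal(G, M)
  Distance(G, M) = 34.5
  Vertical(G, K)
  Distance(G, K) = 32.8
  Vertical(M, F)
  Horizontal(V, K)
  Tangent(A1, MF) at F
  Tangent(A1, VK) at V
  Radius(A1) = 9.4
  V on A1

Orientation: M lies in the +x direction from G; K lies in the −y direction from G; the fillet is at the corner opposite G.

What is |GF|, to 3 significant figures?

41.7

G is at the origin; G and M share the same y with |GM| = 34.5 and M on the +x side, so M = (34.5, 0.00). G and K share the same x with |GK| = 32.8 and K on the −y side, so K = (0.00, -32.8). The virtual corner opposite G is at (34.5, -32.8). Tangency of A1 to MF means the radius CF is perpendicular to MF and tangency of A1 to VK means the radius CV is perpendicular to VK, with radius 9.4, so the center C sits 9.4 in from both sides at C = (25.1, -23.4). That places the tangent points at F = (34.5, -23.4) on MF and V = (25.1, -32.8) on VK. Then |GF| = |F − G| = 41.7.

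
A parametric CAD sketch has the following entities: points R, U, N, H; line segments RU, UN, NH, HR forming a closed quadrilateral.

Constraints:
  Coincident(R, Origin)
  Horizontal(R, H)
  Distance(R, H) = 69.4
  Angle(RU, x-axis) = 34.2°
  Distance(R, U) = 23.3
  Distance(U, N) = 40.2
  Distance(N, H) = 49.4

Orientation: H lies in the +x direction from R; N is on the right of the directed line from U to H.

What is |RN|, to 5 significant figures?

38.046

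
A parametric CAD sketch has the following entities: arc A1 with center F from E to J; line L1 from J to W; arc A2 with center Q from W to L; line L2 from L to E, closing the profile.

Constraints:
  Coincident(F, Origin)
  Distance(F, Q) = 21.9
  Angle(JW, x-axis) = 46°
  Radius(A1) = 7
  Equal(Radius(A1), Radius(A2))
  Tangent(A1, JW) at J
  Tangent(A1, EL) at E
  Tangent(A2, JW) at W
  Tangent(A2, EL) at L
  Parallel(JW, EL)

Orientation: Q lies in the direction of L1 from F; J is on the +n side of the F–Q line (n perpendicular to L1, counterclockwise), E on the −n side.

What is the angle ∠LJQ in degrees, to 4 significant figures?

14.86°

Tangency of A1 to both parallel lines with radius 7.0 puts J and E at F ± 7.0·n: J = (-5.035, 4.863), E = (5.035, -4.863). Equal radii place W and L the same way about Q: W = Q + 7.0·n = (10.18, 20.62), L = Q − 7.0·n = (20.25, 10.89). Then cos ∠LJQ = JL·JQ / (|JL||JQ|), giving 14.86°.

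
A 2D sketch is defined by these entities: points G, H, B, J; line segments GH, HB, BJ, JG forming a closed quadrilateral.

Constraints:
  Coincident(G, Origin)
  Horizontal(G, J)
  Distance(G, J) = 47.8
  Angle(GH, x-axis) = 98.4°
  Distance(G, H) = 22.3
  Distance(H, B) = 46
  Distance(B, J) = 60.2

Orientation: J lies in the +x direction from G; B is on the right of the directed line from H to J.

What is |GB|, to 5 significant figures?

24.904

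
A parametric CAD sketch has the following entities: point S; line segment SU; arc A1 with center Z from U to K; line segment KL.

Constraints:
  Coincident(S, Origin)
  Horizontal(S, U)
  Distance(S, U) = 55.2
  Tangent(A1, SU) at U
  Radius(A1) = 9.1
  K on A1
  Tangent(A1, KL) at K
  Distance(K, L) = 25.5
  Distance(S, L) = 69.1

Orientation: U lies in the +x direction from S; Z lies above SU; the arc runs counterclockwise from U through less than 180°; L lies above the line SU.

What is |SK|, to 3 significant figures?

65.0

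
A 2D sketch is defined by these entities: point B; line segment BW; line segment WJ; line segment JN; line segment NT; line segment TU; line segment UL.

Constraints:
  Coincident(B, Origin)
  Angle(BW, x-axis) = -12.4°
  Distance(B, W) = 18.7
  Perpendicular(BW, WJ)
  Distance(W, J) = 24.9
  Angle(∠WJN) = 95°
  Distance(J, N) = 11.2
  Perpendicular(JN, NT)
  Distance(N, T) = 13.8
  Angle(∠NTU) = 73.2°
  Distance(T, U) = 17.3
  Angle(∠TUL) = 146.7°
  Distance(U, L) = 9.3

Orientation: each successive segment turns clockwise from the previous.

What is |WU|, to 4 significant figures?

16.32

B is at the origin; BW runs at -12.4° with length 18.7, so W = (18.26, -4.016). The perpendicularity gives WJ at right angles to BW, so WJ runs at -102.4°; with |WJ| = 24.9, J = (12.92, -28.33). ∠WJN = 95.0° gives JN at 172.6° from the x-axis; with |JN| = 11.2, N = (1.810, -26.89). The perpendicularity gives NT at right angles to JN, so NT runs at 82.60°; with |NT| = 13.8, T = (3.588, -13.21). ∠NTU = 73.2° gives TU at -24.20° from the x-axis; with |TU| = 17.3, U = (19.37, -20.30). Then |WU| = |U − W| = 16.32.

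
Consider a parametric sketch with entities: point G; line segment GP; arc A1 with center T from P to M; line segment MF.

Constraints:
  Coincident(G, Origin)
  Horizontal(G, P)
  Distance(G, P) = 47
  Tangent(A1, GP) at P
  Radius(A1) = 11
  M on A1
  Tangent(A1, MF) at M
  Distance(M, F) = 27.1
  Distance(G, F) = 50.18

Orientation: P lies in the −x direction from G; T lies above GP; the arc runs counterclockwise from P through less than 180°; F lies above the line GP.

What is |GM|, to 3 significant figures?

37.4

Checks: |TM| = 11.00 ✓; ∠(TM, MF) = 90.00° ✓; |MF| = 27.10 ✓; |GF| = 50.18 ✓.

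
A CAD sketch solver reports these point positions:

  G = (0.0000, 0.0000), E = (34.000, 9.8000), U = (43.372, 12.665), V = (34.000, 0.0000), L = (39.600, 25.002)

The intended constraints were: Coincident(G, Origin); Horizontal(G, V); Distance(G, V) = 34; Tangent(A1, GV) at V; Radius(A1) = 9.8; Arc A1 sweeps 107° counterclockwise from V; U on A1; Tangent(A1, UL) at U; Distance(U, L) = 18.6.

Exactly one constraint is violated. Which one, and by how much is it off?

Distance(U, L) = 18.6 — off by 5.70.

G = (0.00, 0.00) ✓; G.y = 0.00, V.y = 0.00 ✓; |GV| = 34.00 ✓; ∠(EV, VG) = 90.00° ✓; |EV| = 9.800 ✓; bearing(E→U) − bearing(E→V) = 107.0° ✓; |EU| = 9.800 ✓; ∠(EU, UL) = 90.00° ✓; |UL| = 12.90 ✗.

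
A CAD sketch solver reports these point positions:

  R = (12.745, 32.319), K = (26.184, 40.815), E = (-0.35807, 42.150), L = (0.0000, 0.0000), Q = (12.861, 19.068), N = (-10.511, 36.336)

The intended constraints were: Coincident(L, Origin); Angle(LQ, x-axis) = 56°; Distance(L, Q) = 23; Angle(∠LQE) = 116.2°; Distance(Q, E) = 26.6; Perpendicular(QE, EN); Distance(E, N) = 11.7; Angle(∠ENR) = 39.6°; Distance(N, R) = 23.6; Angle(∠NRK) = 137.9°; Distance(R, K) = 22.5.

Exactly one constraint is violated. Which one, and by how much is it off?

Distance(R, K) = 22.5 — off by 6.60.

L = (0.00, 0.00) ✓; LQ at 56.00° ✓; |LQ| = 23.00 ✓; ∠LQE = 116.2° ✓; |QE| = 26.60 ✓; ∠(QE, EN) = 90.00° ✓; |EN| = 11.70 ✓; ∠ENR = 39.60° ✓; |NR| = 23.60 ✓; ∠NRK = 137.9° ✓; |RK| = 15.90 ✗.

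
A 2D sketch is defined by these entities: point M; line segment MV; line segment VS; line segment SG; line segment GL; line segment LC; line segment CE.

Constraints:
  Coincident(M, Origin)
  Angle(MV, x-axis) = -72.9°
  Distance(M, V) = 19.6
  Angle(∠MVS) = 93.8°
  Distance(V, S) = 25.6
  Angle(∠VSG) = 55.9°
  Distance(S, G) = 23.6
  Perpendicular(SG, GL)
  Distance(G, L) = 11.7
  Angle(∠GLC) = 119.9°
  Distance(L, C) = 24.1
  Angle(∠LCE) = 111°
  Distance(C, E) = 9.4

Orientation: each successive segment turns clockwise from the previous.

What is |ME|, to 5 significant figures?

36.442

M is at the origin; MV runs at -72.9° with length 19.6, so V = (5.7632, -18.734). ∠MVS = 93.8° gives VS at -159.10° from the x-axis; with |VS| = 25.6, S = (-18.152, -27.866). ∠VSG = 55.9° gives SG at 76.800° from the x-axis; with |SG| = 23.6, G = (-12.763, -4.8896). SG is perpendicular to GL, so GL runs at -13.200°; with |GL| = 11.7, L = (-1.3725, -7.5613). ∠GLC = 119.9° gives LC at -73.300° from the x-axis; with |LC| = 24.1, C = (5.5529, -30.645). ∠LCE = 111.0° gives CE at -142.30° from the x-axis; with |CE| = 9.4, E = (-1.8846, -36.393). Then |ME| = |E − M| = 36.442.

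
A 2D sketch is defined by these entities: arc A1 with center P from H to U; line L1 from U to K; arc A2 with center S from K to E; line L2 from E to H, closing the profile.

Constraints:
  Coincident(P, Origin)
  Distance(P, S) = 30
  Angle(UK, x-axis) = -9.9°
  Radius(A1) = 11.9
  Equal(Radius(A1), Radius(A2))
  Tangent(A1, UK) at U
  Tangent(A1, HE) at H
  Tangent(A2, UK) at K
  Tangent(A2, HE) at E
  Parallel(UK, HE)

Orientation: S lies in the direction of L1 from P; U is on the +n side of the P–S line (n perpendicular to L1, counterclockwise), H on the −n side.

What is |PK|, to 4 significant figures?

32.27

The slot axis is L1's direction at -9.9°, so u = (cos -9.9°, sin -9.9°) = (0.9851, -0.1719) and n = (−sin -9.9°, cos -9.9°) = (0.1719, 0.9851). P is at the origin and S lies 30.0 along u from P, so S = 30.0·u = (29.55, -5.158). Tangency of A1 to both parallel lines with radius 11.9 puts U and H at P ± 11.9·n: U = (2.046, 11.72), H = (-2.046, -11.72). Equal radii place K and E the same way about S: K = S + 11.9·n = (31.60, 6.565), E = S − 11.9·n = (27.51, -16.88). Then |PK| = |K − P| = 32.27.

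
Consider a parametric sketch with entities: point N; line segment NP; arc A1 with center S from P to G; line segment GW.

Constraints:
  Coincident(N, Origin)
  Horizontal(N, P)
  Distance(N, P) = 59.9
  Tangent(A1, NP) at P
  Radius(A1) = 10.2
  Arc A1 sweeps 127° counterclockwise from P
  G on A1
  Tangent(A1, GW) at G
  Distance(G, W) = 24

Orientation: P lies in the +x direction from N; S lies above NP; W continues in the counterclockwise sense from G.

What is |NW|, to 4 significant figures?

64.30

On A1, P sits at bearing -90° from S; a 127° counterclockwise sweep puts G at bearing 37°, so G = S + 10.2·(cos 37°, sin 37°) = (68.05, 16.34). A1 meets GW tangentially, so SG is at right angles to GW, so GW runs along (−sin 37°, cos 37°); with |GW| = 24.0, W = (53.60, 35.51). Then |NW| = |W − N| = 64.30.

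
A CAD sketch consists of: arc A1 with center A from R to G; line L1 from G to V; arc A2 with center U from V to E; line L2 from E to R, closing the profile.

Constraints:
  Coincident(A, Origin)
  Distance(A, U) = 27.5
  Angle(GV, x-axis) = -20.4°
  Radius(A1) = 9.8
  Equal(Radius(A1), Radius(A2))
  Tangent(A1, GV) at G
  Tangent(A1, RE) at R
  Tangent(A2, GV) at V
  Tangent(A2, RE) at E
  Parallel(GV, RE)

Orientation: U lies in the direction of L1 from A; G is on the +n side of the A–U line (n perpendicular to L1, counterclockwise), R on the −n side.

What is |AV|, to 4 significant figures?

29.19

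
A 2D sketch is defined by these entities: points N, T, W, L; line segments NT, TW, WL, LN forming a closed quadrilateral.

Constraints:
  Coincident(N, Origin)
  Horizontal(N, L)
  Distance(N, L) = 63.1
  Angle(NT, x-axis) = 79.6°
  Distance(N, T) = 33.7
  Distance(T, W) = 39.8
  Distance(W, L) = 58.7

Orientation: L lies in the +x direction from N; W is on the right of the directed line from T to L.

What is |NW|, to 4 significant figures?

8.173

Checks: |TW| = 39.80 ✓; |WL| = 58.70 ✓.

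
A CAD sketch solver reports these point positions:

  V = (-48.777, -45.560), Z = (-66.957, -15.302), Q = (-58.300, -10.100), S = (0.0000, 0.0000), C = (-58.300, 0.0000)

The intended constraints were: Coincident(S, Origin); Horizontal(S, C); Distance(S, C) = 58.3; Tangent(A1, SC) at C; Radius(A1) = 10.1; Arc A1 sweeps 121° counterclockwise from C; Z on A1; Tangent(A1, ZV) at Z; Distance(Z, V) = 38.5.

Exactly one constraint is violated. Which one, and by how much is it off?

Distance(Z, V) = 38.5 — off by 3.20.

S = (0.00, 0.00) ✓; S.y = 0.00, C.y = 0.00 ✓; |SC| = 58.30 ✓; ∠(QC, CS) = 90.00° ✓; |QC| = 10.10 ✓; bearing(Q→Z) − bearing(Q→C) = 121.0° ✓; |QZ| = 10.10 ✓; ∠(QZ, ZV) = 90.00° ✓; |ZV| = 35.30 ✗.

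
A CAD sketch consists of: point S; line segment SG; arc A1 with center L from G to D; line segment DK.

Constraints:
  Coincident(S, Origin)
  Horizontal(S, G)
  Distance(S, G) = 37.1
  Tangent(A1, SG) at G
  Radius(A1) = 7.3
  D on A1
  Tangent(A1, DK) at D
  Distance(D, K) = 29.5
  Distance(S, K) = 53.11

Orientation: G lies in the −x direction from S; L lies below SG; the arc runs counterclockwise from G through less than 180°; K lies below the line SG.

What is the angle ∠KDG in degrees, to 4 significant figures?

128.4°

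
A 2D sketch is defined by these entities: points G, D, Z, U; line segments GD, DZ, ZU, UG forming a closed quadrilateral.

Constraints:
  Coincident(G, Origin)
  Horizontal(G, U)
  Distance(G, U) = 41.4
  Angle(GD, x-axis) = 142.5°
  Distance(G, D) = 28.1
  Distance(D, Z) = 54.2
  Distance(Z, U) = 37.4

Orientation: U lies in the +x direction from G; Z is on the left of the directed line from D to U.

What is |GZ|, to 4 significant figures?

45.49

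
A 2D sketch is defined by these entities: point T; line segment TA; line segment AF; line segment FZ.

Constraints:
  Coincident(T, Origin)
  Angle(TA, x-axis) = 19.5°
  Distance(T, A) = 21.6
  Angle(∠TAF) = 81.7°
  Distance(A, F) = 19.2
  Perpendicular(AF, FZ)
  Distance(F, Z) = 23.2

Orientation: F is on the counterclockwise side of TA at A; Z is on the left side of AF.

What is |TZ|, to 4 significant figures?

16.19

T is at the origin; TA runs at 19.5° with length 21.6, so A = 21.6·(cos 19.5°, sin 19.5°) = (20.36, 7.210). ∠TAF = 81.7°, so AF runs at 19.5° + (180° − 81.7°) = 117.8° from the x-axis; with |AF| = 19.2, F = A + 19.2·(cos 117.8°, sin 117.8°) = (11.41, 24.19). AF ⟂ FZ; with |FZ| = 23.2 on the left of AF, Z = F + 23.2·(-0.8846, -0.4664) = (-9.116, 13.37). Then |TZ| = |Z − T| = 16.19.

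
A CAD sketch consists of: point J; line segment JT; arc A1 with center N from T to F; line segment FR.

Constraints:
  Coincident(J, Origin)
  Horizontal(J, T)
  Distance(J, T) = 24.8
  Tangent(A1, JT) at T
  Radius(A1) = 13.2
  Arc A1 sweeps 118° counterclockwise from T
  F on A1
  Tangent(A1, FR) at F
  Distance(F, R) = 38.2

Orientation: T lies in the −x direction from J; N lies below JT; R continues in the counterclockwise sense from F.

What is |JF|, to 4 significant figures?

41.29

J is at the origin; JT is horizontal with |JT| = 24.8 and T on the −x side, so T = (-24.80, 0.000). A1 meets JT tangentially, so NT is at right angles to JT, so N = T + (0, -13.2) = (-24.80, -13.20). On A1, T sits at bearing 90° from N; a 118° counterclockwise sweep puts F at bearing 208°, so F = N + 13.2·(cos 208°, sin 208°) = (-36.45, -19.40). Then |JF| = |F − J| = 41.29.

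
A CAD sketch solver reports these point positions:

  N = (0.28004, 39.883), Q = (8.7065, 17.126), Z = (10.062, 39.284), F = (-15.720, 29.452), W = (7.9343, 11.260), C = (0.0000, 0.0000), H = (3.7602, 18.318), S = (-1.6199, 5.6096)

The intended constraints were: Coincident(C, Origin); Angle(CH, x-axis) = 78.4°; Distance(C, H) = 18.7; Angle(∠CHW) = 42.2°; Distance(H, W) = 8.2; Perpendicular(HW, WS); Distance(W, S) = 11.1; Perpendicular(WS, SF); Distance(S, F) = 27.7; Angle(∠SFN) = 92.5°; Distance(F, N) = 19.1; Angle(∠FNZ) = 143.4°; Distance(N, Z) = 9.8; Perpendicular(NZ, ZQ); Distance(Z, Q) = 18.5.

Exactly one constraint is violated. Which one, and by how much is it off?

Distance(Z, Q) = 18.5 — off by 3.70.

C = (0.00, 0.00) ✓; CH at 78.40° ✓; |CH| = 18.70 ✓; ∠CHW = 42.20° ✓; |HW| = 8.200 ✓; ∠(HW, WS) = 90.00° ✓; |WS| = 11.10 ✓; ∠(WS, SF) = 90.00° ✓; |SF| = 27.70 ✓; ∠SFN = 92.50° ✓; |FN| = 19.10 ✓; ∠FNZ = 143.4° ✓; |NZ| = 9.800 ✓; ∠(NZ, ZQ) = 90.00° ✓; |ZQ| = 22.20 ✗.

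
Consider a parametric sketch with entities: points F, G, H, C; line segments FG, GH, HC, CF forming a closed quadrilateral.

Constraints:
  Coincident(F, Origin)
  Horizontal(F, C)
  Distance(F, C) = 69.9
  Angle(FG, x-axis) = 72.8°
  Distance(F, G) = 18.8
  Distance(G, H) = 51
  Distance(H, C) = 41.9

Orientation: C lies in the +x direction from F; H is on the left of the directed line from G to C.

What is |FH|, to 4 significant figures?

64.79

F is at the origin; FC is horizontal with |FC| = 69.9 and C in +x, so C = (69.9, 0). FG runs at 72.8° with |FG| = 18.8, so G = (5.559, 17.96). H is determined by |GH| = 51.0 and |HC| = 41.9 together: it lies at the intersection of circle(G, 51.0) and circle(C, 41.9). With |GC| = 66.80, the foot of the radical line on GC is 39.73 from G and the perpendicular offset is √(51.0² − 39.73²) = 31.98. Taking the left-of-GC solution: H = (52.42, 38.08).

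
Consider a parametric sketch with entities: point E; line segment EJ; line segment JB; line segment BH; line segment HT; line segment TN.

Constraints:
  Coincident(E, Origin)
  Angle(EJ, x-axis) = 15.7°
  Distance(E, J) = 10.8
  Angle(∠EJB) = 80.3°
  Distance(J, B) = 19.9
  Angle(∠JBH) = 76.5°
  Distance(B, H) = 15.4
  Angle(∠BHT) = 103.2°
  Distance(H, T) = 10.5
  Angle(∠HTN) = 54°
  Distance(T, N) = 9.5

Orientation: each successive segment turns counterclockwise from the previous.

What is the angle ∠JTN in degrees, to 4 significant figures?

57.56°

E is at the origin; EJ runs at 15.7° with length 10.8, so J = (10.40, 2.922). ∠EJB = 80.3° gives JB at 115.4° from the x-axis; with |JB| = 19.9, B = (1.861, 20.90). ∠JBH = 76.5° gives BH at -141.1° from the x-axis; with |BH| = 15.4, H = (-10.12, 11.23). ∠BHT = 103.2° gives HT at -64.30° from the x-axis; with |HT| = 10.5, T = (-5.570, 1.767). ∠HTN = 54.0° gives TN at 61.70° from the x-axis; with |TN| = 9.5, N = (-1.066, 10.13). Then cos ∠JTN = TJ·TN / (|TJ||TN|), giving 57.56°.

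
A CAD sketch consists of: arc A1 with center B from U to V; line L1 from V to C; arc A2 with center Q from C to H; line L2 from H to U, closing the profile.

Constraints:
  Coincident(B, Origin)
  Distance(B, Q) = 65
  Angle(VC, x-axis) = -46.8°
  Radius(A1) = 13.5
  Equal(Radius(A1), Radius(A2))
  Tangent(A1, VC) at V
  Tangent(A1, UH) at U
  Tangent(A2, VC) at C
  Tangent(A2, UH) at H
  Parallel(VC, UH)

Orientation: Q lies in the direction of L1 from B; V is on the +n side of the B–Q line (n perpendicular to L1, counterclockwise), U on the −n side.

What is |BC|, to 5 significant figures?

66.387

The slot axis is L1's direction at -46.8°, so u = (cos -46.8°, sin -46.8°) = (0.68455, -0.72897) and n = (−sin -46.8°, cos -46.8°) = (0.72897, 0.68455). B is at the origin and Q lies 65.0 along u from B, so Q = 65.0·u = (44.496, -47.383). Tangency of A1 to both parallel lines with radius 13.5 puts V and U at B ± 13.5·n: V = (9.8411, 9.2414), U = (-9.8411, -9.2414). Equal radii place C and H the same way about Q: C = Q + 13.5·n = (54.337, -38.142), H = Q − 13.5·n = (34.654, -56.624). Then |BC| = |C − B| = 66.387.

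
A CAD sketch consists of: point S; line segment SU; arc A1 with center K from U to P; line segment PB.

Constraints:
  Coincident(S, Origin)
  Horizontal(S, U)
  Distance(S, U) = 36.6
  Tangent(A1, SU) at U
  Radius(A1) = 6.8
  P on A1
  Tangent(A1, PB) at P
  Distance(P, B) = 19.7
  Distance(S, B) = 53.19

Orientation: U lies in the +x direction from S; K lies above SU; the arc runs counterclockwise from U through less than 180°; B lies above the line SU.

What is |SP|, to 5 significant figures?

43.624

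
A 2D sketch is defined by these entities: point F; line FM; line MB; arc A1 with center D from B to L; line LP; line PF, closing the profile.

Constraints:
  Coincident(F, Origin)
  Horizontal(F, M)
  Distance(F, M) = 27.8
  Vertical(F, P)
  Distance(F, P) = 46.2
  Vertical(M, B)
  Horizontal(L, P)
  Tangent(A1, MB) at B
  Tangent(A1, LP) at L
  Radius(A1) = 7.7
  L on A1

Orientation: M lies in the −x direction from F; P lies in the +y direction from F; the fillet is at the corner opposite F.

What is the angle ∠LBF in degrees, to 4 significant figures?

99.17°

F is at the origin; FM is horizontal with |FM| = 27.8 and M on the −x side, so M = (-27.80, 0.000). FP is vertical with |FP| = 46.2 and P on the +y side, so P = (0.000, 46.20). The virtual corner opposite F is at (-27.80, 46.20). The tangent condition forces DB to be normal to MB and since A1 is tangent to LP there, DL ⟂ LP, with radius 7.7, so the center D sits 7.7 in from both sides at D = (-20.10, 38.50). That places the tangent points at B = (-27.80, 38.50) on MB and L = (-20.10, 46.20) on LP. Then cos ∠LBF = BL·BF / (|BL||BF|), giving 99.17°.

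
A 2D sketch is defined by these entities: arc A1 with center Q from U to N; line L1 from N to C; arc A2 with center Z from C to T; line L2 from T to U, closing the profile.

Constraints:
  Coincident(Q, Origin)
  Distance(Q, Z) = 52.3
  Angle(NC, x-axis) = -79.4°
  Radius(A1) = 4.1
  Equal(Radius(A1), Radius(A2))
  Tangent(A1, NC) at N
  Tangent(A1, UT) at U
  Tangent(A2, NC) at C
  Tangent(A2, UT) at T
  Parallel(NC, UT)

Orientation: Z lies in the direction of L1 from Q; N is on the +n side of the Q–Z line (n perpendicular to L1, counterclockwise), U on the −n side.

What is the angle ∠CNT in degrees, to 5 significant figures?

8.9107°

Tangency of A1 to both parallel lines with radius 4.1 puts N and U at Q ± 4.1·n: N = (4.0300, 0.75420), U = (-4.0300, -0.75420). Equal radii place C and T the same way about Z: C = Z + 4.1·n = (13.651, -50.653), T = Z − 4.1·n = (5.5906, -52.162). Then cos ∠CNT = NC·NT / (|NC||NT|), giving 8.9107°.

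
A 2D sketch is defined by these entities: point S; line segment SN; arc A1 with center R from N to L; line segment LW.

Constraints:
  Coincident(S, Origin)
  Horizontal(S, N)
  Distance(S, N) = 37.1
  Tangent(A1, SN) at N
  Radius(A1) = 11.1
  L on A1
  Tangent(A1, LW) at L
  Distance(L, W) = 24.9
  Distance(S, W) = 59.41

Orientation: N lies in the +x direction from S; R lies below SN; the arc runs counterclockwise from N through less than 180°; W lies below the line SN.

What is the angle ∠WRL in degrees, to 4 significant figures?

65.97°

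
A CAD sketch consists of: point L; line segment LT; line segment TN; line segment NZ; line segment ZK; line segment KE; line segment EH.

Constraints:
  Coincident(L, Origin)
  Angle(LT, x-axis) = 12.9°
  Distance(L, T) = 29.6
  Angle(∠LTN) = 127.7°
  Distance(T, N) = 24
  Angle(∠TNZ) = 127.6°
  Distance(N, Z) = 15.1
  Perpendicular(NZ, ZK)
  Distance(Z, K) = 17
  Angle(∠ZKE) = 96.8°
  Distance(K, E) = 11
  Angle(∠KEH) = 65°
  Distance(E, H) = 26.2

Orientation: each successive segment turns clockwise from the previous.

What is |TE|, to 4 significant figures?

18.83

L is at the origin; LT runs at 12.9° with length 29.6, so T = (28.85, 6.608). ∠LTN = 127.7° gives TN at -39.40° from the x-axis; with |TN| = 24.0, N = (47.40, -8.625). ∠TNZ = 127.6° gives NZ at -91.80° from the x-axis; with |NZ| = 15.1, Z = (46.92, -23.72). NZ ⟂ ZK, so ZK runs at 178.2°; with |ZK| = 17.0, K = (29.93, -23.18). ∠ZKE = 96.8° gives KE at 95.00° from the x-axis; with |KE| = 11.0, E = (28.97, -12.23). Then |TE| = |E − T| = 18.83.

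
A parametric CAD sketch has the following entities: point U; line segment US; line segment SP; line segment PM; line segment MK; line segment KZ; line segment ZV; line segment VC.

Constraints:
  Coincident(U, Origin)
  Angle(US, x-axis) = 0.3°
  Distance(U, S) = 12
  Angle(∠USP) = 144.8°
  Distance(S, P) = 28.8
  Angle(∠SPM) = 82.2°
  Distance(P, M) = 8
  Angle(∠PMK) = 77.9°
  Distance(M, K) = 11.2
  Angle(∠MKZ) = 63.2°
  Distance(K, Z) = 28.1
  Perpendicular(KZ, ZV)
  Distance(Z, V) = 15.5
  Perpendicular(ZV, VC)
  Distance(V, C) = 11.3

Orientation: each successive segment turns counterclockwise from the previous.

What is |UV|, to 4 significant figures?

59.06

U is at the origin; US runs at 0.3° with length 12.0, so S = (12.00, 0.06283). ∠USP = 144.8° gives SP at 35.50° from the x-axis; with |SP| = 28.8, P = (35.45, 16.79). ∠SPM = 82.2° gives PM at 133.3° from the x-axis; with |PM| = 8.0, M = (29.96, 22.61). ∠PMK = 77.9° gives MK at -124.6° from the x-axis; with |MK| = 11.2, K = (23.60, 13.39). ∠MKZ = 63.2° gives KZ at -7.800° from the x-axis; with |KZ| = 28.1, Z = (51.44, 9.577). KZ ⟂ ZV, so ZV runs at 82.20°; with |ZV| = 15.5, V = (53.54, 24.93). Then |UV| = |V − U| = 59.06.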